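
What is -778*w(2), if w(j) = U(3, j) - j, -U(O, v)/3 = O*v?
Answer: 15560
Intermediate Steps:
U(O, v) = -3*O*v
w(j) = -10*j (w(j) = -3*3*j - j = -9*j - j = -10*j)
-778*w(2) = -(-7780)*2 = -778*(-20) = 15560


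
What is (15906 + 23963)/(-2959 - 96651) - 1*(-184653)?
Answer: 18393245461/99610 ≈ 1.8465e+5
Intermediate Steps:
(15906 + 23963)/(-2959 - 96651) - 1*(-184653) = 39869/(-99610) + 184653 = 39869*(-1/99610) + 184653 = -39869/99610 + 184653 = 18393245461/99610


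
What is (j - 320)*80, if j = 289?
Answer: -2480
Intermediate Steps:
(j - 320)*80 = (289 - 320)*80 = -31*80 = -2480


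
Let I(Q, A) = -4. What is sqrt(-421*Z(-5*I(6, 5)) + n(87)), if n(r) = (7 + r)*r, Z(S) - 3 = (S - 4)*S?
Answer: I*sqrt(127805) ≈ 357.5*I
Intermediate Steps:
Z(S) = 3 + S*(-4 + S) (Z(S) = 3 + (S - 4)*S = 3 + (-4 + S)*S = 3 + S*(-4 + S))
n(r) = r*(7 + r)
sqrt(-421*Z(-5*I(6, 5)) + n(87)) = sqrt(-421*(3 + (-5*(-4))**2 - (-20)*(-4)) + 87*(7 + 87)) = sqrt(-421*(3 + 20**2 - 4*20) + 87*94) = sqrt(-421*(3 + 400 - 80) + 8178) = sqrt(-421*323 + 8178) = sqrt(-135983 + 8178) = sqrt(-127805) = I*sqrt(127805)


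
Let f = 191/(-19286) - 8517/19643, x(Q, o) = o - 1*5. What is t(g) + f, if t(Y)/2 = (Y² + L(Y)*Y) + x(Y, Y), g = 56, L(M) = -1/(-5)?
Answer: 12115057654461/1894174490 ≈ 6396.0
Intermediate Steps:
L(M) = ⅕ (L(M) = -1*(-⅕) = ⅕)
x(Q, o) = -5 + o (x(Q, o) = o - 5 = -5 + o)
f = -168010675/378834898 (f = 191*(-1/19286) - 8517*1/19643 = -191/19286 - 8517/19643 = -168010675/378834898 ≈ -0.44349)
t(Y) = -10 + 2*Y² + 12*Y/5 (t(Y) = 2*((Y² + Y/5) + (-5 + Y)) = 2*(-5 + Y² + 6*Y/5) = -10 + 2*Y² + 12*Y/5)
t(g) + f = (-10 + 2*56² + (12/5)*56) - 168010675/378834898 = (-10 + 2*3136 + 672/5) - 168010675/378834898 = (-10 + 6272 + 672/5) - 168010675/378834898 = 31982/5 - 168010675/378834898 = 12115057654461/1894174490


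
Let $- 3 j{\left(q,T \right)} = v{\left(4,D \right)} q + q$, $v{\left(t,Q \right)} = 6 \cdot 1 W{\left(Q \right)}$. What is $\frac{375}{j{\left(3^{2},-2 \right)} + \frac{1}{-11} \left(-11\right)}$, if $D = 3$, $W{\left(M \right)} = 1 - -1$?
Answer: $- \frac{375}{38} \approx -9.8684$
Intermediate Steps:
$W{\left(M \right)} = 2$ ($W{\left(M \right)} = 1 + 1 = 2$)
$v{\left(t,Q \right)} = 12$ ($v{\left(t,Q \right)} = 6 \cdot 1 \cdot 2 = 6 \cdot 2 = 12$)
$j{\left(q,T \right)} = - \frac{13 q}{3}$ ($j{\left(q,T \right)} = - \frac{12 q + q}{3} = - \frac{13 q}{3}$)
$\frac{375}{j{\left(3^{2},-2 \right)} + \frac{1}{-11} \left(-11\right)} = \frac{375}{- \frac{13 \cdot 3^{2}}{3} + \frac{1}{-11} \left(-11\right)} = \frac{375}{\left(- \frac{13}{3}\right) 9 - -1} = \frac{375}{-39 + 1} = \frac{375}{-38} = 375 \left(- \frac{1}{38}\right) = - \frac{375}{38}$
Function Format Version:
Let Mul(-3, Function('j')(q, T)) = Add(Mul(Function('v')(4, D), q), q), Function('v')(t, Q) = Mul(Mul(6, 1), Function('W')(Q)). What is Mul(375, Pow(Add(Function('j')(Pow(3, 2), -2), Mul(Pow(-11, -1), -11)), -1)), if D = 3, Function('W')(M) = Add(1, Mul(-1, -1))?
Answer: Rational(-375, 38) ≈ -9.8684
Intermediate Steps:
Function('W')(M) = 2 (Function('W')(M) = Add(1, 1) = 2)
Function('v')(t, Q) = 12 (Function('v')(t, Q) = Mul(Mul(6, 1), 2) = Mul(6, 2) = 12)
Function('j')(q, T) = Mul(Rational(-13, 3), q) (Function('j')(q, T) = Mul(Rational(-1, 3), Add(Mul(12, q), q)) = Mul(Rational(-1, 3), Mul(13, q)) = Mul(Rational(-13, 3), q))
Mul(375, Pow(Add(Function('j')(Pow(3, 2), -2), Mul(Pow(-11, -1), -11)), -1)) = Mul(375, Pow(Add(Mul(Rational(-13, 3), Pow(3, 2)), Mul(Pow(-11, -1), -11)), -1)) = Mul(375, Pow(Add(Mul(Rational(-13, 3), 9), Mul(Rational(-1, 11), -11)), -1)) = Mul(375, Pow(Add(-39, 1), -1)) = Mul(375, Pow(-38, -1)) = Mul(375, Rational(-1, 38)) = Rational(-375, 38)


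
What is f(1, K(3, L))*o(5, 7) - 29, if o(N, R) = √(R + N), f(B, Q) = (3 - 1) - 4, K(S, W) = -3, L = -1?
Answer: -29 - 4*√3 ≈ -35.928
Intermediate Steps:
f(B, Q) = -2 (f(B, Q) = 2 - 4 = -2)
o(N, R) = √(N + R)
f(1, K(3, L))*o(5, 7) - 29 = -2*√(5 + 7) - 29 = -4*√3 - 29 = -29 - 4*√3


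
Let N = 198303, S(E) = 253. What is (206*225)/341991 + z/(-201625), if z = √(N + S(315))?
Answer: 5150/37999 - 2*√49639/201625 ≈ 0.13332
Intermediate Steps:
z = 2*√49639 (z = √(198303 + 253) = √198556 = 2*√49639 ≈ 445.60)
(206*225)/341991 + z/(-201625) = (206*225)/341991 + (2*√49639)/(-201625) = 46350*(1/341991) + (2*√49639)*(-1/201625) = 5150/37999 - 2*√49639/201625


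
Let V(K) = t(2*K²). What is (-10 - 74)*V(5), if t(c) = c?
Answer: -4200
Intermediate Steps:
V(K) = 2*K²
(-10 - 74)*V(5) = (-10 - 74)*(2*5²) = -168*25 = -84*50 = -4200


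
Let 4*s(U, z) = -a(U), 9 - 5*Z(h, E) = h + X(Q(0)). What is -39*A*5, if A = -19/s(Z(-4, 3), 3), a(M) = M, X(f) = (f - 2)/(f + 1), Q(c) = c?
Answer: -4940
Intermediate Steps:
X(f) = (-2 + f)/(1 + f)
Z(h, E) = 11/5 - h/5 (Z(h, E) = 9/5 - (h + (-2 + 0)/(1 + 0))/5 = 9/5 - (h - 2/1)/5 = 9/5 - (h + 1*(-2))/5 = 9/5 - (h - 2)/5 = 9/5 - (-2 + h)/5 = 9/5 + (⅖ - h/5) = 11/5 - h/5)
s(U, z) = -U/4 (s(U, z) = (-U)/4 = -U/4)
A = 76/3 (A = -19*(-4/(11/5 - ⅕*(-4))) = -19*(-4/(11/5 + ⅘)) = -19/((-¼*3)) = -19/(-¾) = -19*(-4/3) = 76/3 ≈ 25.333)
-39*A*5 = -39*76/3*5 = -988*5 = -4940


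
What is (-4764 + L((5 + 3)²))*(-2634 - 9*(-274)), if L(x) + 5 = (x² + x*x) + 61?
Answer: -585312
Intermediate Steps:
L(x) = 56 + 2*x² (L(x) = -5 + ((x² + x*x) + 61) = -5 + ((x² + x²) + 61) = -5 + (2*x² + 61) = -5 + (61 + 2*x²) = 56 + 2*x²)
(-4764 + L((5 + 3)²))*(-2634 - 9*(-274)) = (-4764 + (56 + 2*((5 + 3)²)²))*(-2634 - 9*(-274)) = (-4764 + (56 + 2*(8²)²))*(-2634 + 2466) = (-4764 + (56 + 2*64²))*(-168) = (-4764 + (56 + 2*4096))*(-168) = (-4764 + (56 + 8192))*(-168) = (-4764 + 8248)*(-168) = 3484*(-168) = -585312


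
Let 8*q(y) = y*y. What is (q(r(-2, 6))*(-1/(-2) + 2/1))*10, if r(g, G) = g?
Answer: 25/2 ≈ 12.500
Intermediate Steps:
q(y) = y²/8 (q(y) = (y*y)/8 = y²/8)
(q(r(-2, 6))*(-1/(-2) + 2/1))*10 = (((⅛)*(-2)²)*(-1/(-2) + 2/1))*10 = (((⅛)*4)*(-1*(-½) + 2*1))*10 = ((½ + 2)/2)*10 = ((½)*(5/2))*10 = (5/4)*10 = 25/2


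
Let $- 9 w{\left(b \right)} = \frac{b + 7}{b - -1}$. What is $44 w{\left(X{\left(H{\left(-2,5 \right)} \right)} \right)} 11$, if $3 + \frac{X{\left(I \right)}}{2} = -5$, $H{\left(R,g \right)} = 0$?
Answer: $- \frac{484}{15} \approx -32.267$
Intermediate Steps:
$X{\left(I \right)} = -16$ ($X{\left(I \right)} = -6 + 2 \left(-5\right) = -6 - 10 = -16$)
$w{\left(b \right)} = - \frac{7 + b}{9 \left(1 + b\right)}$ ($w{\left(b \right)} = - \frac{\left(b + 7\right) \frac{1}{b - -1}}{9} = - \frac{\left(7 + b\right) \frac{1}{b + 1}}{9} = - \frac{\left(7 + b\right) \frac{1}{1 + b}}{9} = - \frac{\frac{1}{1 + b} \left(7 + b\right)}{9} = - \frac{7 + b}{9 \left(1 + b\right)}$)
$44 w{\left(X{\left(H{\left(-2,5 \right)} \right)} \right)} 11 = 44 \frac{-7 - -16}{9 \left(1 - 16\right)} 11 = 44 \frac{-7 + 16}{9 \left(-15\right)} 11 = 44 \cdot \frac{1}{9} \left(- \frac{1}{15}\right) 9 \cdot 11 = 44 \left(- \frac{1}{15}\right) 11 = \left(- \frac{44}{15}\right) 11 = - \frac{484}{15}$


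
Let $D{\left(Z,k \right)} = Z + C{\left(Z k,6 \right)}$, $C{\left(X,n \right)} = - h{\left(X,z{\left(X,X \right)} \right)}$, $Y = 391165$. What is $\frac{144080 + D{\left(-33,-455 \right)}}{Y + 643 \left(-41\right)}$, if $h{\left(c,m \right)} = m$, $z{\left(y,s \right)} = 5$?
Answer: $\frac{72021}{182401} \approx 0.39485$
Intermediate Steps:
$C{\left(X,n \right)} = -5$ ($C{\left(X,n \right)} = \left(-1\right) 5 = -5$)
$D{\left(Z,k \right)} = -5 + Z$ ($D{\left(Z,k \right)} = Z - 5 = -5 + Z$)
$\frac{144080 + D{\left(-33,-455 \right)}}{Y + 643 \left(-41\right)} = \frac{144080 - 38}{391165 + 643 \left(-41\right)} = \frac{144080 - 38}{391165 - 26363} = \frac{144042}{364802} = 144042 \cdot \frac{1}{364802} = \frac{72021}{182401}$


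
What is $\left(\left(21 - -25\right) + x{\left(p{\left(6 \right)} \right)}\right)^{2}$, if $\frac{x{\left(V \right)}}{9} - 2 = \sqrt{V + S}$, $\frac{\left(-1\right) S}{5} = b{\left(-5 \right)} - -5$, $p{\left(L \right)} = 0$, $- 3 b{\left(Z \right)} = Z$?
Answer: $1396 + 3840 i \sqrt{3} \approx 1396.0 + 6651.1 i$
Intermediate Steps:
$b{\left(Z \right)} = - \frac{Z}{3}$
$S = - \frac{100}{3}$ ($S = - 5 \left(\left(- \frac{1}{3}\right) \left(-5\right) - -5\right) = - 5 \left(\frac{5}{3} + 5\right) = \left(-5\right) \frac{20}{3} = - \frac{100}{3} \approx -33.333$)
$x{\left(V \right)} = 18 + 9 \sqrt{- \frac{100}{3} + V}$ ($x{\left(V \right)} = 18 + 9 \sqrt{V - \frac{100}{3}} = 18 + 9 \sqrt{- \frac{100}{3} + V}$)
$\left(\left(21 - -25\right) + x{\left(p{\left(6 \right)} \right)}\right)^{2} = \left(\left(21 - -25\right) + \left(18 + 3 \sqrt{-300 + 9 \cdot 0}\right)\right)^{2} = \left(\left(21 + 25\right) + \left(18 + 3 \sqrt{-300 + 0}\right)\right)^{2} = \left(46 + \left(18 + 3 \sqrt{-300}\right)\right)^{2} = \left(46 + \left(18 + 3 \cdot 10 i \sqrt{3}\right)\right)^{2} = \left(46 + \left(18 + 30 i \sqrt{3}\right)\right)^{2} = \left(64 + 30 i \sqrt{3}\right)^{2}$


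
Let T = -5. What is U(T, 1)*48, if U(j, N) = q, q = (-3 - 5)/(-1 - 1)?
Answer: 192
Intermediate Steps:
q = 4 (q = -8/(-2) = -8*(-½) = 4)
U(j, N) = 4
U(T, 1)*48 = 4*48 = 192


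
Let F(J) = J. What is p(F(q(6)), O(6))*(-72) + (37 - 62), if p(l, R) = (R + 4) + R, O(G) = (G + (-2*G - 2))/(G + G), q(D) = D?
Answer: -217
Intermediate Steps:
O(G) = (-2 - G)/(2*G) (O(G) = (G + (-2 - 2*G))/((2*G)) = (-2 - G)*(1/(2*G)) = (-2 - G)/(2*G))
p(l, R) = 4 + 2*R (p(l, R) = (4 + R) + R = 4 + 2*R)
p(F(q(6)), O(6))*(-72) + (37 - 62) = (4 + 2*((1/2)*(-2 - 1*6)/6))*(-72) + (37 - 62) = (4 + 2*((1/2)*(1/6)*(-2 - 6)))*(-72) - 25 = (4 + 2*((1/2)*(1/6)*(-8)))*(-72) - 25 = (4 + 2*(-2/3))*(-72) - 25 = (4 - 4/3)*(-72) - 25 = (8/3)*(-72) - 25 = -192 - 25 = -217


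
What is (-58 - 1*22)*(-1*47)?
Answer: 3760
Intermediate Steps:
(-58 - 1*22)*(-1*47) = (-58 - 22)*(-47) = -80*(-47) = 3760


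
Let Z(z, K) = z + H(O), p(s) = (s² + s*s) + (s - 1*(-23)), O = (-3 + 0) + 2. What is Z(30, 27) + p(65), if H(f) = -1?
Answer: 8567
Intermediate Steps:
O = -1 (O = -3 + 2 = -1)
p(s) = 23 + s + 2*s² (p(s) = (s² + s²) + (s + 23) = 2*s² + (23 + s) = 23 + s + 2*s²)
Z(z, K) = -1 + z (Z(z, K) = z - 1 = -1 + z)
Z(30, 27) + p(65) = (-1 + 30) + (23 + 65 + 2*65²) = 29 + (23 + 65 + 2*4225) = 29 + (23 + 65 + 8450) = 29 + 8538 = 8567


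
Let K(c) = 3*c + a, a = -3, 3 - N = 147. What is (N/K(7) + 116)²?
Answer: 11664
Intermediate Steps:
N = -144 (N = 3 - 1*147 = 3 - 147 = -144)
K(c) = -3 + 3*c (K(c) = 3*c - 3 = -3 + 3*c)
(N/K(7) + 116)² = (-144/(-3 + 3*7) + 116)² = (-144/(-3 + 21) + 116)² = (-144/18 + 116)² = (-144*1/18 + 116)² = (-8 + 116)² = 108² = 11664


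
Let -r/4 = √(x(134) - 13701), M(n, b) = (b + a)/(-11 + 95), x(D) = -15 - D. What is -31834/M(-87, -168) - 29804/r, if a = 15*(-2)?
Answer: 40516/3 - 7451*I*√554/2770 ≈ 13505.0 - 63.313*I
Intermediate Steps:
a = -30
M(n, b) = -5/14 + b/84 (M(n, b) = (b - 30)/(-11 + 95) = (-30 + b)/84 = (-30 + b)*(1/84) = -5/14 + b/84)
r = -20*I*√554 (r = -4*√((-15 - 1*134) - 13701) = -4*√((-15 - 134) - 13701) = -4*√(-149 - 13701) = -20*I*√554 ≈ -470.74*I)
-31834/M(-87, -168) - 29804/r = -31834/(-5/14 + (1/84)*(-168)) - 29804*I*√554/11080 = -31834/(-5/14 - 2) - 7451*I*√554/2770 = -31834/(-33/14) - 7451*I*√554/2770 = -31834*(-14/33) - 7451*I*√554/2770 = 40516/3 - 7451*I*√554/2770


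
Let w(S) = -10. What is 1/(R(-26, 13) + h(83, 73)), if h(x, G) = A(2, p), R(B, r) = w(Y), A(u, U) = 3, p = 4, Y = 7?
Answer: -⅐ ≈ -0.14286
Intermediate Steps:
R(B, r) = -10
h(x, G) = 3
1/(R(-26, 13) + h(83, 73)) = 1/(-10 + 3) = 1/(-7) = -⅐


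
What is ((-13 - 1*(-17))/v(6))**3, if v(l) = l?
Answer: 8/27 ≈ 0.29630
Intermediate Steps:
((-13 - 1*(-17))/v(6))**3 = ((-13 - 1*(-17))/6)**3 = ((-13 + 17)*(1/6))**3 = (4*(1/6))**3 = (2/3)**3 = 8/27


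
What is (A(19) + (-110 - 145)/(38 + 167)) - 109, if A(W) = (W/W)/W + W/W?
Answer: -85060/779 ≈ -109.19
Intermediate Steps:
A(W) = 1 + 1/W (A(W) = 1/W + 1 = 1 + 1/W)
(A(19) + (-110 - 145)/(38 + 167)) - 109 = ((1 + 19)/19 + (-110 - 145)/(38 + 167)) - 109 = ((1/19)*20 - 255/205) - 109 = (20/19 - 255*1/205) - 109 = (20/19 - 51/41) - 109 = -149/779 - 109 = -85060/779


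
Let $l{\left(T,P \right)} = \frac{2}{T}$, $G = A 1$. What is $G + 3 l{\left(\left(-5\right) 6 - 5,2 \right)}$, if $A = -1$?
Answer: $- \frac{41}{35} \approx -1.1714$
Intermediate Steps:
$G = -1$ ($G = \left(-1\right) 1 = -1$)
$G + 3 l{\left(\left(-5\right) 6 - 5,2 \right)} = -1 + 3 \frac{2}{\left(-5\right) 6 - 5} = -1 + 3 \frac{2}{-30 - 5} = -1 + 3 \frac{2}{-35} = -1 + 3 \cdot 2 \left(- \frac{1}{35}\right) = -1 + 3 \left(- \frac{2}{35}\right) = -1 - \frac{6}{35} = - \frac{41}{35}$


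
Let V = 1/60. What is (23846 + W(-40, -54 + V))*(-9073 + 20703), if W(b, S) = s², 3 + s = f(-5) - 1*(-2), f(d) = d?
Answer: 277747660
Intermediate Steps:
s = -6 (s = -3 + (-5 - 1*(-2)) = -3 + (-5 + 2) = -3 - 3 = -6)
V = 1/60 ≈ 0.016667
W(b, S) = 36 (W(b, S) = (-6)² = 36)
(23846 + W(-40, -54 + V))*(-9073 + 20703) = (23846 + 36)*(-9073 + 20703) = 23882*11630 = 277747660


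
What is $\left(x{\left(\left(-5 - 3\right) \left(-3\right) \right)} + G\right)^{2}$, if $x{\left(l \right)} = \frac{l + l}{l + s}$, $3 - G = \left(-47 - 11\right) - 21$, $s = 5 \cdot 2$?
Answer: $\frac{2010724}{289} \approx 6957.5$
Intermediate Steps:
$s = 10$
$G = 82$ ($G = 3 - \left(\left(-47 - 11\right) - 21\right) = 3 - \left(-58 - 21\right) = 3 - -79 = 3 + 79 = 82$)
$x{\left(l \right)} = \frac{2 l}{10 + l}$ ($x{\left(l \right)} = \frac{l + l}{l + 10} = \frac{2 l}{10 + l}$)
$\left(x{\left(\left(-5 - 3\right) \left(-3\right) \right)} + G\right)^{2} = \left(\frac{2 \left(-5 - 3\right) \left(-3\right)}{10 + \left(-5 - 3\right) \left(-3\right)} + 82\right)^{2} = \left(\frac{2 \left(\left(-8\right) \left(-3\right)\right)}{10 - -24} + 82\right)^{2} = \left(2 \cdot 24 \frac{1}{10 + 24} + 82\right)^{2} = \left(2 \cdot 24 \cdot \frac{1}{34} + 82\right)^{2} = \left(\frac{24}{17} + 82\right)^{2} = \left(\frac{1418}{17}\right)^{2} = \frac{2010724}{289}$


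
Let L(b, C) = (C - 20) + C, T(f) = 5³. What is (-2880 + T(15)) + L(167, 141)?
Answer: -2493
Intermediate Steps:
T(f) = 125
L(b, C) = -20 + 2*C (L(b, C) = (-20 + C) + C = -20 + 2*C)
(-2880 + T(15)) + L(167, 141) = (-2880 + 125) + (-20 + 2*141) = -2755 + (-20 + 282) = -2755 + 262 = -2493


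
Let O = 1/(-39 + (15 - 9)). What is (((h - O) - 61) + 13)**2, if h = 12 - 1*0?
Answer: 1408969/1089 ≈ 1293.8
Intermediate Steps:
h = 12 (h = 12 + 0 = 12)
O = -1/33 (O = 1/(-39 + 6) = 1/(-33) = -1/33 ≈ -0.030303)
(((h - O) - 61) + 13)**2 = (((12 - 1*(-1/33)) - 61) + 13)**2 = (((12 + 1/33) - 61) + 13)**2 = ((397/33 - 61) + 13)**2 = (-1616/33 + 13)**2 = (-1187/33)**2 = 1408969/1089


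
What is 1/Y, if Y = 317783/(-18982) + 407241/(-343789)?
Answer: -6525802798/116980548449 ≈ -0.055785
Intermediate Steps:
Y = -116980548449/6525802798 (Y = 317783*(-1/18982) + 407241*(-1/343789) = -317783/18982 - 407241/343789 = -116980548449/6525802798 ≈ -17.926)
1/Y = 1/(-116980548449/6525802798) = -6525802798/116980548449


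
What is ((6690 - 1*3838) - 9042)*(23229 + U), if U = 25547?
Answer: -301923440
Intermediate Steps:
((6690 - 1*3838) - 9042)*(23229 + U) = ((6690 - 1*3838) - 9042)*(23229 + 25547) = ((6690 - 3838) - 9042)*48776 = (2852 - 9042)*48776 = -6190*48776 = -301923440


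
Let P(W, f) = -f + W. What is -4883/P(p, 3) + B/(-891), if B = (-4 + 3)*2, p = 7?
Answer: -4350745/3564 ≈ -1220.7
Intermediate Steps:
P(W, f) = W - f
B = -2 (B = -1*2 = -2)
-4883/P(p, 3) + B/(-891) = -4883/(7 - 1*3) - 2/(-891) = -4883/(7 - 3) - 2*(-1/891) = -4883/4 + 2/891 = -4350745/3564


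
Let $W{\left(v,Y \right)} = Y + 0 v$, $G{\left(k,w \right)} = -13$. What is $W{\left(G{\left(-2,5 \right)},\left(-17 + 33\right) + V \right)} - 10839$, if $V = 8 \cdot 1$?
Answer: $-10815$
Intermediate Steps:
$V = 8$
$W{\left(v,Y \right)} = Y$ ($W{\left(v,Y \right)} = Y + 0 = Y$)
$W{\left(G{\left(-2,5 \right)},\left(-17 + 33\right) + V \right)} - 10839 = \left(\left(-17 + 33\right) + 8\right) - 10839 = \left(16 + 8\right) - 10839 = 24 - 10839 = -10815$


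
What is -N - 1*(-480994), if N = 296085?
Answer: 184909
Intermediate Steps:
-N - 1*(-480994) = -1*296085 - 1*(-480994) = -296085 + 480994 = 184909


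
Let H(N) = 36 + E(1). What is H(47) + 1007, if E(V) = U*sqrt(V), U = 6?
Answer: 1049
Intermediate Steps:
E(V) = 6*sqrt(V)
H(N) = 42 (H(N) = 36 + 6*sqrt(1) = 36 + 6*1 = 36 + 6 = 42)
H(47) + 1007 = 42 + 1007 = 1049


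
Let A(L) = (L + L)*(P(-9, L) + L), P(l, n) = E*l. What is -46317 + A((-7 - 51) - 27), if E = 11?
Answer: -15037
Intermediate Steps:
P(l, n) = 11*l
A(L) = 2*L*(-99 + L) (A(L) = (L + L)*(11*(-9) + L) = (2*L)*(-99 + L) = 2*L*(-99 + L))
-46317 + A((-7 - 51) - 27) = -46317 + 2*((-7 - 51) - 27)*(-99 + ((-7 - 51) - 27)) = -46317 + 2*(-58 - 27)*(-99 + (-58 - 27)) = -46317 + 2*(-85)*(-99 - 85) = -46317 + 2*(-85)*(-184) = -46317 + 31280 = -15037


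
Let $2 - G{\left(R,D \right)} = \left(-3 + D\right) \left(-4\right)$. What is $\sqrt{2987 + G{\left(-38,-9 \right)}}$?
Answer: $\sqrt{2941} \approx 54.231$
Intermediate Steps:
$G{\left(R,D \right)} = -10 + 4 D$ ($G{\left(R,D \right)} = 2 - \left(-3 + D\right) \left(-4\right) = 2 - \left(12 - 4 D\right) = 2 + \left(-12 + 4 D\right) = -10 + 4 D$)
$\sqrt{2987 + G{\left(-38,-9 \right)}} = \sqrt{2987 + \left(-10 + 4 \left(-9\right)\right)} = \sqrt{2987 - 46} = \sqrt{2941}$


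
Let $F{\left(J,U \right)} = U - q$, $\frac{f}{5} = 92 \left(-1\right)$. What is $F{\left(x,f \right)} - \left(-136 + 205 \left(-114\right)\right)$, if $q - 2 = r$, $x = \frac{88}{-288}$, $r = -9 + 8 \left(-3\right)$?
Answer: $23077$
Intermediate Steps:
$f = -460$ ($f = 5 \cdot 92 \left(-1\right) = 5 \left(-92\right) = -460$)
$r = -33$ ($r = -9 - 24 = -33$)
$x = - \frac{11}{36}$ ($x = 88 \left(- \frac{1}{288}\right) = - \frac{11}{36} \approx -0.30556$)
$q = -31$ ($q = 2 - 33 = -31$)
$F{\left(J,U \right)} = 31 + U$ ($F{\left(J,U \right)} = U - -31 = U + 31 = 31 + U$)
$F{\left(x,f \right)} - \left(-136 + 205 \left(-114\right)\right) = \left(31 - 460\right) - \left(-136 + 205 \left(-114\right)\right) = -429 - \left(-136 - 23370\right) = -429 - -23506 = -429 + 23506 = 23077$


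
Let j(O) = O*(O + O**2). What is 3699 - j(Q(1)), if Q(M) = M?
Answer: 3697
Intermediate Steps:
3699 - j(Q(1)) = 3699 - 1**2*(1 + 1) = 3699 - 2 = 3697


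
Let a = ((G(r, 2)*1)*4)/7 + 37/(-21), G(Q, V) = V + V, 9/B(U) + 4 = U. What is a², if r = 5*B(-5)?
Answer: 121/441 ≈ 0.27438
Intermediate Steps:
B(U) = 9/(-4 + U)
r = -5 (r = 5*(9/(-4 - 5)) = 5*(9/(-9)) = 5*(9*(-⅑)) = 5*(-1) = -5)
G(Q, V) = 2*V
a = 11/21 (a = (((2*2)*1)*4)/7 + 37/(-21) = ((4*1)*4)*(⅐) + 37*(-1/21) = (4*4)*(⅐) - 37/21 = 16*(⅐) - 37/21 = 16/7 - 37/21 = 11/21 ≈ 0.52381)
a² = (11/21)² = 121/441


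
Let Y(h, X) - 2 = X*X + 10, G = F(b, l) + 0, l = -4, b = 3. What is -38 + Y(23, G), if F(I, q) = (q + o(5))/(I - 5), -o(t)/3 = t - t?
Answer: -22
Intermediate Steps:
o(t) = 0 (o(t) = -3*(t - t) = -3*0 = 0)
F(I, q) = q/(-5 + I) (F(I, q) = (q + 0)/(I - 5) = q/(-5 + I))
G = 2 (G = -4/(-5 + 3) + 0 = -4/(-2) + 0 = -4*(-½) + 0 = 2 + 0 = 2)
Y(h, X) = 12 + X² (Y(h, X) = 2 + (X*X + 10) = 2 + (X² + 10) = 2 + (10 + X²) = 12 + X²)
-38 + Y(23, G) = -38 + (12 + 2²) = -38 + (12 + 4) = -38 + 16 = -22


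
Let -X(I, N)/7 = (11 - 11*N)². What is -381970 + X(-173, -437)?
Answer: -162873838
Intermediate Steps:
X(I, N) = -7*(11 - 11*N)²
-381970 + X(-173, -437) = -381970 - 847*(-1 - 437)² = -381970 - 847*(-438)² = -381970 - 847*191844 = -381970 - 162491868 = -162873838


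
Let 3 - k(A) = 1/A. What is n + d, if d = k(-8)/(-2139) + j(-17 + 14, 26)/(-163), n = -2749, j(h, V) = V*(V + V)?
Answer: -7690804243/2789256 ≈ -2757.3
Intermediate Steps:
k(A) = 3 - 1/A
j(h, V) = 2*V² (j(h, V) = V*(2*V) = 2*V²)
d = -23139499/2789256 (d = (3 - 1/(-8))/(-2139) + (2*26²)/(-163) = (3 - 1*(-⅛))*(-1/2139) + (2*676)*(-1/163) = (3 + ⅛)*(-1/2139) + 1352*(-1/163) = (25/8)*(-1/2139) - 1352/163 = -25/17112 - 1352/163 = -23139499/2789256 ≈ -8.2959)
n + d = -2749 - 23139499/2789256 = -7690804243/2789256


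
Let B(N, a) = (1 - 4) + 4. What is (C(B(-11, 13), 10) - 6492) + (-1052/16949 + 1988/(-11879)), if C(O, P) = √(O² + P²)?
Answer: -186732443636/28762453 + √101 ≈ -6482.2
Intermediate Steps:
B(N, a) = 1 (B(N, a) = -3 + 4 = 1)
(C(B(-11, 13), 10) - 6492) + (-1052/16949 + 1988/(-11879)) = (√(1² + 10²) - 6492) + (-1052/16949 + 1988/(-11879)) = (√(1 + 100) - 6492) + (-1052*1/16949 + 1988*(-1/11879)) = (√101 - 6492) + (-1052/16949 - 284/1697) = (-6492 + √101) - 6598760/28762453 = -186732443636/28762453 + √101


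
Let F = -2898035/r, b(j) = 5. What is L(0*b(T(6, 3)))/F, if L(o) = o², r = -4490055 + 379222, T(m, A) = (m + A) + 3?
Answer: 0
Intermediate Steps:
T(m, A) = 3 + A + m (T(m, A) = (A + m) + 3 = 3 + A + m)
r = -4110833
F = 2898035/4110833 (F = -2898035/(-4110833) = -2898035*(-1/4110833) = 2898035/4110833 ≈ 0.70498)
L(0*b(T(6, 3)))/F = (0*5)²/(2898035/4110833) = 0²*(4110833/2898035) = 0*(4110833/2898035) = 0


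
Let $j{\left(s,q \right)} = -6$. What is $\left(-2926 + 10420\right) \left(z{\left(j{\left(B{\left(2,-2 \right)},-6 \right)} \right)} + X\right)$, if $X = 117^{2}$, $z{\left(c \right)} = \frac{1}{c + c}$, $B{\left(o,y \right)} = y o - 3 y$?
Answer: $\frac{205169483}{2} \approx 1.0258 \cdot 10^{8}$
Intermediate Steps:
$B{\left(o,y \right)} = - 3 y + o y$ ($B{\left(o,y \right)} = o y - 3 y = - 3 y + o y$)
$z{\left(c \right)} = \frac{1}{2 c}$
$X = 13689$
$\left(-2926 + 10420\right) \left(z{\left(j{\left(B{\left(2,-2 \right)},-6 \right)} \right)} + X\right) = \left(-2926 + 10420\right) \left(\frac{1}{2 \left(-6\right)} + 13689\right) = 7494 \left(\frac{1}{2} \left(- \frac{1}{6}\right) + 13689\right) = 7494 \left(- \frac{1}{12} + 13689\right) = 7494 \cdot \frac{164267}{12} = \frac{205169483}{2}$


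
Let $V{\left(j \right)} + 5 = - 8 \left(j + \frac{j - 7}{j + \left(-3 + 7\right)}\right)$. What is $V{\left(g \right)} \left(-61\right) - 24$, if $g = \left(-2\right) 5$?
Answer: $- \frac{9649}{3} \approx -3216.3$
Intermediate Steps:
$g = -10$
$V{\left(j \right)} = -5 - 8 j - \frac{8 \left(-7 + j\right)}{4 + j}$ ($V{\left(j \right)} = -5 - 8 \left(j + \frac{j - 7}{j + \left(-3 + 7\right)}\right) = -5 - 8 \left(j + \frac{-7 + j}{j + 4}\right) = -5 - 8 \left(j + \frac{-7 + j}{4 + j}\right) = -5 - \left(8 j + \frac{8 \left(-7 + j\right)}{4 + j}\right) = -5 - 8 j - \frac{8 \left(-7 + j\right)}{4 + j}$)
$V{\left(g \right)} \left(-61\right) - 24 = \frac{36 - -450 - 8 \left(-10\right)^{2}}{4 - 10} \left(-61\right) - 24 = \frac{36 + 450 - 800}{-6} \left(-61\right) - 24 = - \frac{36 + 450 - 800}{6} \left(-61\right) - 24 = \left(- \frac{1}{6}\right) \left(-314\right) \left(-61\right) - 24 = \frac{157}{3} \left(-61\right) - 24 = - \frac{9577}{3} - 24 = - \frac{9649}{3}$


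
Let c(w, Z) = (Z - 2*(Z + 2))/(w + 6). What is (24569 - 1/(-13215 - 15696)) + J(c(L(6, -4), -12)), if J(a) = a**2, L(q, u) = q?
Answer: 2130981628/86733 ≈ 24569.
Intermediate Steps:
c(w, Z) = (-4 - Z)/(6 + w) (c(w, Z) = (Z - 2*(2 + Z))/(6 + w) = (Z + (-4 - 2*Z))/(6 + w) = (-4 - Z)/(6 + w))
(24569 - 1/(-13215 - 15696)) + J(c(L(6, -4), -12)) = (24569 - 1/(-13215 - 15696)) + ((-4 - 1*(-12))/(6 + 6))**2 = (24569 - 1/(-28911)) + ((-4 + 12)/12)**2 = (24569 - 1*(-1/28911)) + ((1/12)*8)**2 = (24569 + 1/28911) + (2/3)**2 = 710314360/28911 + 4/9 = 2130981628/86733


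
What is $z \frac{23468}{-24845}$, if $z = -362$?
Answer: $\frac{8495416}{24845} \approx 341.94$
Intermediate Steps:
$z \frac{23468}{-24845} = - 362 \frac{23468}{-24845} = - 362 \cdot 23468 \left(- \frac{1}{24845}\right) = \left(-362\right) \left(- \frac{23468}{24845}\right) = \frac{8495416}{24845}$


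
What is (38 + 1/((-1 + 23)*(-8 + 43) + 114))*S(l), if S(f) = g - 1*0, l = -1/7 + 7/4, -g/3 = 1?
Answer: -100779/884 ≈ -114.00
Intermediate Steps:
g = -3 (g = -3*1 = -3)
l = 45/28 (l = -1*⅐ + 7*(¼) = -⅐ + 7/4 = 45/28 ≈ 1.6071)
S(f) = -3 (S(f) = -3 - 1*0 = -3 + 0 = -3)
(38 + 1/((-1 + 23)*(-8 + 43) + 114))*S(l) = (38 + 1/((-1 + 23)*(-8 + 43) + 114))*(-3) = (38 + 1/(22*35 + 114))*(-3) = (38 + 1/(770 + 114))*(-3) = (38 + 1/884)*(-3) = (33593/884)*(-3) = -100779/884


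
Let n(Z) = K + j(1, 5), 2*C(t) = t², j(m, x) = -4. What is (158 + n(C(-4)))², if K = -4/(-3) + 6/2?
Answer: 225625/9 ≈ 25069.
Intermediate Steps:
C(t) = t²/2
K = 13/3 (K = -4*(-⅓) + 6*(½) = 4/3 + 3 = 13/3 ≈ 4.3333)
n(Z) = ⅓ (n(Z) = 13/3 - 4 = ⅓)
(158 + n(C(-4)))² = (158 + ⅓)² = (475/3)² = 225625/9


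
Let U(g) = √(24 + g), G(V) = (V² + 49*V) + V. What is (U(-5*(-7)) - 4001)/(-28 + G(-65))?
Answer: -4001/947 + √59/947 ≈ -4.2168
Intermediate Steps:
G(V) = V² + 50*V
(U(-5*(-7)) - 4001)/(-28 + G(-65)) = (√(24 - 5*(-7)) - 4001)/(-28 - 65*(50 - 65)) = (√(24 + 35) - 4001)/(-28 - 65*(-15)) = (√59 - 4001)/(-28 + 975) = (-4001 + √59)/947 = (-4001 + √59)*(1/947) = -4001/947 + √59/947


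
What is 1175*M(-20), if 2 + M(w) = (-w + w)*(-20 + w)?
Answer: -2350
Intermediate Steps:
M(w) = -2 (M(w) = -2 + (-w + w)*(-20 + w) = -2 + 0*(-20 + w) = -2 + 0 = -2)
1175*M(-20) = 1175*(-2) = -2350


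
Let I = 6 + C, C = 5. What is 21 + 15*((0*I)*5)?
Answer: 21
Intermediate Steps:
I = 11 (I = 6 + 5 = 11)
21 + 15*((0*I)*5) = 21 + 15*((0*11)*5) = 21 + 15*(0*5) = 21 + 15*0 = 21 + 0 = 21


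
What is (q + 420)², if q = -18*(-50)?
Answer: 1742400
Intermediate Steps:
q = 900
(q + 420)² = (900 + 420)² = 1320² = 1742400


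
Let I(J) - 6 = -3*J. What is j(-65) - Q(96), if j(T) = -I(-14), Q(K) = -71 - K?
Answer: 119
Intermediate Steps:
I(J) = 6 - 3*J
j(T) = -48 (j(T) = -(6 - 3*(-14)) = -(6 + 42) = -1*48 = -48)
j(-65) - Q(96) = -48 - (-71 - 1*96) = -48 - (-71 - 96) = -48 - 1*(-167) = -48 + 167 = 119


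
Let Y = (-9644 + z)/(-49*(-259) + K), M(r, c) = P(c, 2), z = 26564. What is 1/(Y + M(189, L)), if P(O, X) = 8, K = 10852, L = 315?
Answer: 23543/205264 ≈ 0.11470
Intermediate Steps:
M(r, c) = 8
Y = 16920/23543 (Y = (-9644 + 26564)/(-49*(-259) + 10852) = 16920/(12691 + 10852) = 16920/23543 ≈ 0.71869)
1/(Y + M(189, L)) = 1/(16920/23543 + 8) = 1/(205264/23543) = 23543/205264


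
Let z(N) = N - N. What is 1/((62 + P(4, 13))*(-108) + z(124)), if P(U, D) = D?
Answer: -1/8100 ≈ -0.00012346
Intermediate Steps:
z(N) = 0
1/((62 + P(4, 13))*(-108) + z(124)) = 1/((62 + 13)*(-108) + 0) = 1/(75*(-108) + 0) = 1/(-8100 + 0) = 1/(-8100) = -1/8100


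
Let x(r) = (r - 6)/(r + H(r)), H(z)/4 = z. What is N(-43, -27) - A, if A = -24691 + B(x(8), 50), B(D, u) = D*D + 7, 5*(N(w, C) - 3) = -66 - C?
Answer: 9871679/400 ≈ 24679.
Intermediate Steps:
H(z) = 4*z
x(r) = (-6 + r)/(5*r) (x(r) = (r - 6)/(r + 4*r) = (-6 + r)/((5*r)) = (-6 + r)*(1/(5*r)) = (-6 + r)/(5*r))
N(w, C) = -51/5 - C/5 (N(w, C) = 3 + (-66 - C)/5 = 3 + (-66/5 - C/5) = -51/5 - C/5)
B(D, u) = 7 + D**2 (B(D, u) = D**2 + 7 = 7 + D**2)
A = -9873599/400 (A = -24691 + (7 + ((1/5)*(-6 + 8)/8)**2) = -24691 + (7 + ((1/5)*(1/8)*2)**2) = -24691 + (7 + (1/20)**2) = -24691 + (7 + 1/400) = -24691 + 2801/400 = -9873599/400 ≈ -24684.)
N(-43, -27) - A = (-51/5 - 1/5*(-27)) - 1*(-9873599/400) = (-51/5 + 27/5) + 9873599/400 = -24/5 + 9873599/400 = 9871679/400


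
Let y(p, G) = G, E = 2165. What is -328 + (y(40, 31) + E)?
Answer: 1868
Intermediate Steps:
-328 + (y(40, 31) + E) = -328 + (31 + 2165) = -328 + 2196 = 1868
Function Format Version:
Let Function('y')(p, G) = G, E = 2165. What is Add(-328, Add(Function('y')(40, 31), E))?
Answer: 1868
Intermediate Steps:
Add(-328, Add(Function('y')(40, 31), E)) = Add(-328, Add(31, 2165)) = Add(-328, 2196) = 1868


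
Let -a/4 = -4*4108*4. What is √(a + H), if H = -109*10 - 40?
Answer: 83*√38 ≈ 511.65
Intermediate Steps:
a = 262912 (a = -4*(-4*4108)*4 = -(-65728)*4 = -4*(-65728) = 262912)
H = -1130 (H = -1090 - 40 = -1130)
√(a + H) = √(262912 - 1130) = √261782 = 83*√38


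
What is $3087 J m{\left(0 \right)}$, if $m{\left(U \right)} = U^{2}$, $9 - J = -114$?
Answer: $0$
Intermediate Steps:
$J = 123$ ($J = 9 - -114 = 9 + 114 = 123$)
$3087 J m{\left(0 \right)} = 3087 \cdot 123 \cdot 0^{2} = 3087 \cdot 123 \cdot 0 = 3087 \cdot 0 = 0$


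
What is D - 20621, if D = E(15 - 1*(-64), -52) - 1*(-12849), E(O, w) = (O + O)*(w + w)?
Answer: -24204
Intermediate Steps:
E(O, w) = 4*O*w (E(O, w) = (2*O)*(2*w) = 4*O*w)
D = -3583 (D = 4*(15 - 1*(-64))*(-52) - 1*(-12849) = 4*(15 + 64)*(-52) + 12849 = 4*79*(-52) + 12849 = -16432 + 12849 = -3583)
D - 20621 = -3583 - 20621 = -24204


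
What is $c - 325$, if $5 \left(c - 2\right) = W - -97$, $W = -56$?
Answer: $- \frac{1574}{5} \approx -314.8$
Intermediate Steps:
$c = \frac{51}{5}$ ($c = 2 + \frac{-56 - -97}{5} = 2 + \frac{-56 + 97}{5} = 2 + \frac{1}{5} \cdot 41 = 2 + \frac{41}{5} = \frac{51}{5} \approx 10.2$)
$c - 325 = \frac{51}{5} - 325 = - \frac{1574}{5}$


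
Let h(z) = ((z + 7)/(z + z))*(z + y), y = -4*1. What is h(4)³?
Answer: 0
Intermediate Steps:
y = -4
h(z) = (-4 + z)*(7 + z)/(2*z) (h(z) = ((z + 7)/(z + z))*(z - 4) = ((7 + z)/((2*z)))*(-4 + z) = ((7 + z)*(1/(2*z)))*(-4 + z) = ((7 + z)/(2*z))*(-4 + z) = (-4 + z)*(7 + z)/(2*z))
h(4)³ = ((½)*(-28 + 4*(3 + 4))/4)³ = ((½)*(¼)*(-28 + 4*7))³ = ((½)*(¼)*(-28 + 28))³ = ((½)*(¼)*0)³ = 0³ = 0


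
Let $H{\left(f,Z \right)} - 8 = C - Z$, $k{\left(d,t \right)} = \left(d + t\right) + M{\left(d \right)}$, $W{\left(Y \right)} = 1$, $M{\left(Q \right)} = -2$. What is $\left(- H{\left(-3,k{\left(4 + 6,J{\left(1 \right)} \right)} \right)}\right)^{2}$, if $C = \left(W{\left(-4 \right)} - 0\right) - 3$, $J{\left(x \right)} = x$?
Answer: $9$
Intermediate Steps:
$k{\left(d,t \right)} = -2 + d + t$ ($k{\left(d,t \right)} = \left(d + t\right) - 2 = -2 + d + t$)
$C = -2$ ($C = \left(1 - 0\right) - 3 = \left(1 + 0\right) - 3 = 1 - 3 = -2$)
$H{\left(f,Z \right)} = 6 - Z$ ($H{\left(f,Z \right)} = 8 - \left(2 + Z\right) = 6 - Z$)
$\left(- H{\left(-3,k{\left(4 + 6,J{\left(1 \right)} \right)} \right)}\right)^{2} = \left(- (6 - \left(-2 + \left(4 + 6\right) + 1\right))\right)^{2} = \left(- (6 - \left(-2 + 10 + 1\right))\right)^{2} = \left(- (6 - 9)\right)^{2} = \left(\left(-1\right) \left(-3\right)\right)^{2} = 3^{2} = 9$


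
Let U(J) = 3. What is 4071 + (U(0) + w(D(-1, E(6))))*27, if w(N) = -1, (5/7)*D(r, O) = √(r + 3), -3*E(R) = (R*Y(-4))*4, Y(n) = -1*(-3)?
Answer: 4125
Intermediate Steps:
Y(n) = 3
E(R) = -4*R (E(R) = -R*3*4/3 = -3*R*4/3 = -4*R)
D(r, O) = 7*√(3 + r)/5 (D(r, O) = 7*√(r + 3)/5 = 7*√(3 + r)/5)
4071 + (U(0) + w(D(-1, E(6))))*27 = 4071 + (3 - 1)*27 = 4071 + 2*27 = 4071 + 54 = 4125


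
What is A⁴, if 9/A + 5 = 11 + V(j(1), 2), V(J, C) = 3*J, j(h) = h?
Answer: 1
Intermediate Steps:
A = 1 (A = 9/(-5 + (11 + 3*1)) = 9/(-5 + (11 + 3)) = 9/(-5 + 14) = 9/9 = 9*(⅑) = 1)
A⁴ = 1⁴ = 1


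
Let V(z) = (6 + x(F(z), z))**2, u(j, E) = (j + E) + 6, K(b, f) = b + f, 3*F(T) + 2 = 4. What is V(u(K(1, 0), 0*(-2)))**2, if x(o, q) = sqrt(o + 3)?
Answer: (18 + sqrt(33))**4/81 ≈ 3924.4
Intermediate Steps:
F(T) = 2/3 (F(T) = -2/3 + (1/3)*4 = -2/3 + 4/3 = 2/3)
x(o, q) = sqrt(3 + o)
u(j, E) = 6 + E + j (u(j, E) = (E + j) + 6 = 6 + E + j)
V(z) = (6 + sqrt(33)/3)**2 (V(z) = (6 + sqrt(3 + 2/3))**2 = (6 + sqrt(11/3))**2 = (6 + sqrt(33)/3)**2)
V(u(K(1, 0), 0*(-2)))**2 = ((18 + sqrt(33))**2/9)**2 = (18 + sqrt(33))**4/81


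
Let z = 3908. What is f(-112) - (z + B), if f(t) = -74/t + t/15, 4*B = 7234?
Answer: -4807577/840 ≈ -5723.3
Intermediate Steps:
B = 3617/2 (B = (¼)*7234 = 3617/2 ≈ 1808.5)
f(t) = -74/t + t/15 (f(t) = -74/t + t*(1/15) = -74/t + t/15)
f(-112) - (z + B) = (-74/(-112) + (1/15)*(-112)) - (3908 + 3617/2) = (-74*(-1/112) - 112/15) - 1*11433/2 = (37/56 - 112/15) - 11433/2 = -5717/840 - 11433/2 = -4807577/840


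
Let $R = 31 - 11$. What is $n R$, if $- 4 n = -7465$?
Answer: $37325$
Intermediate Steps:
$R = 20$
$n = \frac{7465}{4}$ ($n = \left(- \frac{1}{4}\right) \left(-7465\right) = \frac{7465}{4} \approx 1866.3$)
$n R = \frac{7465}{4} \cdot 20 = 37325$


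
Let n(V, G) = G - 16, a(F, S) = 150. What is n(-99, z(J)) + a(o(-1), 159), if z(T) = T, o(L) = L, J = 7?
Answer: 141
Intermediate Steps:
n(V, G) = -16 + G
n(-99, z(J)) + a(o(-1), 159) = (-16 + 7) + 150 = -9 + 150 = 141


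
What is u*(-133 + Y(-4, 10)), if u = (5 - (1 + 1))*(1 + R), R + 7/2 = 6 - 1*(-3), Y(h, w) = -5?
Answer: -2691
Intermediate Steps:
R = 11/2 (R = -7/2 + (6 - 1*(-3)) = -7/2 + (6 + 3) = -7/2 + 9 = 11/2 ≈ 5.5000)
u = 39/2 (u = (5 - (1 + 1))*(1 + 11/2) = (5 - 1*2)*(13/2) = (5 - 2)*(13/2) = 3*(13/2) = 39/2 ≈ 19.500)
u*(-133 + Y(-4, 10)) = 39*(-133 - 5)/2 = (39/2)*(-138) = -2691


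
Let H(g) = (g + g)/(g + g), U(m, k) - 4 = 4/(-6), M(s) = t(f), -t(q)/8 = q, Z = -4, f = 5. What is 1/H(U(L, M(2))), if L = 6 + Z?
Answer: 1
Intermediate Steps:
t(q) = -8*q
M(s) = -40 (M(s) = -8*5 = -40)
L = 2 (L = 6 - 4 = 2)
U(m, k) = 10/3 (U(m, k) = 4 + 4/(-6) = 4 + 4*(-⅙) = 4 - ⅔ = 10/3)
H(g) = 1 (H(g) = (2*g)/((2*g)) = (2*g)*(1/(2*g)) = 1)
1/H(U(L, M(2))) = 1/1 = 1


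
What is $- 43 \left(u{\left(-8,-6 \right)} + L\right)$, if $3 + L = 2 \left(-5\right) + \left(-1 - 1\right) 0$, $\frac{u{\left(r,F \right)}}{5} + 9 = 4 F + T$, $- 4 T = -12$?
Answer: $7009$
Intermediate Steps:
$T = 3$ ($T = \left(- \frac{1}{4}\right) \left(-12\right) = 3$)
$u{\left(r,F \right)} = -30 + 20 F$ ($u{\left(r,F \right)} = -45 + 5 \left(4 F + 3\right) = -45 + 5 \left(3 + 4 F\right) = -45 + \left(15 + 20 F\right) = -30 + 20 F$)
$L = -13$ ($L = -3 + \left(2 \left(-5\right) + \left(-1 - 1\right) 0\right) = -3 - 10 = -13$)
$- 43 \left(u{\left(-8,-6 \right)} + L\right) = - 43 \left(\left(-30 + 20 \left(-6\right)\right) - 13\right) = - 43 \left(\left(-30 - 120\right) - 13\right) = - 43 \left(-150 - 13\right) = \left(-43\right) \left(-163\right) = 7009$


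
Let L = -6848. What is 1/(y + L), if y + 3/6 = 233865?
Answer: 2/454033 ≈ 4.4050e-6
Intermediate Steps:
y = 467729/2 (y = -½ + 233865 = 467729/2 ≈ 2.3386e+5)
1/(y + L) = 1/(467729/2 - 6848) = 1/(454033/2) = 2/454033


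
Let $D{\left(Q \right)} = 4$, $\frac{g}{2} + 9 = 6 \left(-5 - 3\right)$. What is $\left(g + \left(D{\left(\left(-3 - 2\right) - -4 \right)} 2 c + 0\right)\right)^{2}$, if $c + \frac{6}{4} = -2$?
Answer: $20164$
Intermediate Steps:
$g = -114$ ($g = -18 + 2 \cdot 6 \left(-5 - 3\right) = -18 + 2 \cdot 6 \left(-8\right) = -18 + 2 \left(-48\right) = -18 - 96 = -114$)
$c = - \frac{7}{2}$ ($c = - \frac{3}{2} - 2 = - \frac{7}{2} \approx -3.5$)
$\left(g + \left(D{\left(\left(-3 - 2\right) - -4 \right)} 2 c + 0\right)\right)^{2} = \left(-114 + \left(4 \cdot 2 \left(- \frac{7}{2}\right) + 0\right)\right)^{2} = \left(-114 + \left(4 \left(-7\right) + 0\right)\right)^{2} = \left(-114 + \left(-28 + 0\right)\right)^{2} = \left(-114 - 28\right)^{2} = \left(-142\right)^{2} = 20164$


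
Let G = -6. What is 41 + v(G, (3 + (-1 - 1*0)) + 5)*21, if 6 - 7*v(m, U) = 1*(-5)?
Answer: 74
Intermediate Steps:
v(m, U) = 11/7 (v(m, U) = 6/7 - (-5)/7 = 6/7 - 1/7*(-5) = 6/7 + 5/7 = 11/7)
41 + v(G, (3 + (-1 - 1*0)) + 5)*21 = 41 + (11/7)*21 = 41 + 33 = 74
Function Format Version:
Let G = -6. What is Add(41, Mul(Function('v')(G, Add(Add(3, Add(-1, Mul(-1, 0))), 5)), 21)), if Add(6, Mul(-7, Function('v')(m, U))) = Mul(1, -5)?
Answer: 74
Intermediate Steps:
Function('v')(m, U) = Rational(11, 7) (Function('v')(m, U) = Add(Rational(6, 7), Mul(Rational(-1, 7), Mul(1, -5))) = Add(Rational(6, 7), Mul(Rational(-1, 7), -5)) = Add(Rational(6, 7), Rational(5, 7)) = Rational(11, 7))
Add(41, Mul(Function('v')(G, Add(Add(3, Add(-1, Mul(-1, 0))), 5)), 21)) = Add(41, Mul(Rational(11, 7), 21)) = Add(41, 33) = 74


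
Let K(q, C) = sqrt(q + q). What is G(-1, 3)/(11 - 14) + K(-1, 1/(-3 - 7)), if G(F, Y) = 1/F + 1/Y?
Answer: 2/9 + I*sqrt(2) ≈ 0.22222 + 1.4142*I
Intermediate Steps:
G(F, Y) = 1/F + 1/Y
K(q, C) = sqrt(2)*sqrt(q) (K(q, C) = sqrt(2*q) = sqrt(2)*sqrt(q))
G(-1, 3)/(11 - 14) + K(-1, 1/(-3 - 7)) = ((-1 + 3)/(-1*3))/(11 - 14) + sqrt(2)*sqrt(-1) = -1*1/3*2/(-3) + sqrt(2)*I = -2/3*(-1/3) + I*sqrt(2) = 2/9 + I*sqrt(2)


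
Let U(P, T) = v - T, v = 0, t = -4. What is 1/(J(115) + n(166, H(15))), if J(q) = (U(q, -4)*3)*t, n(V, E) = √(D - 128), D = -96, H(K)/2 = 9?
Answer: -3/158 - I*√14/632 ≈ -0.018987 - 0.0059203*I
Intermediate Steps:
H(K) = 18 (H(K) = 2*9 = 18)
n(V, E) = 4*I*√14 (n(V, E) = √(-96 - 128) = √(-224) = 4*I*√14)
U(P, T) = -T (U(P, T) = 0 - T = -T)
J(q) = -48 (J(q) = (-1*(-4)*3)*(-4) = (4*3)*(-4) = 12*(-4) = -48)
1/(J(115) + n(166, H(15))) = 1/(-48 + 4*I*√14)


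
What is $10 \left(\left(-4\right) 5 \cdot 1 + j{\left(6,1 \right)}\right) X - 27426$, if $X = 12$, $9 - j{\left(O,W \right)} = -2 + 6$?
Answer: $-29226$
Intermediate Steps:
$j{\left(O,W \right)} = 5$ ($j{\left(O,W \right)} = 9 - \left(-2 + 6\right) = 9 - 4 = 5$)
$10 \left(\left(-4\right) 5 \cdot 1 + j{\left(6,1 \right)}\right) X - 27426 = 10 \left(\left(-4\right) 5 \cdot 1 + 5\right) 12 - 27426 = 10 \left(\left(-20\right) 1 + 5\right) 12 - 27426 = 10 \left(-20 + 5\right) 12 - 27426 = 10 \left(\left(-15\right) 12\right) - 27426 = 10 \left(-180\right) - 27426 = -1800 - 27426 = -29226$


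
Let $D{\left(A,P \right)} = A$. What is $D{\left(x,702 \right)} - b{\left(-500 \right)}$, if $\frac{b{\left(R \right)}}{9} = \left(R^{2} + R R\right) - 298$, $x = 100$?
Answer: $-4497218$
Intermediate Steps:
$b{\left(R \right)} = -2682 + 18 R^{2}$ ($b{\left(R \right)} = 9 \left(\left(R^{2} + R R\right) - 298\right) = 9 \left(\left(R^{2} + R^{2}\right) - 298\right) = 9 \left(2 R^{2} - 298\right) = 9 \left(-298 + 2 R^{2}\right) = -2682 + 18 R^{2}$)
$D{\left(x,702 \right)} - b{\left(-500 \right)} = 100 - \left(-2682 + 18 \left(-500\right)^{2}\right) = 100 - \left(-2682 + 18 \cdot 250000\right) = 100 - \left(-2682 + 4500000\right) = 100 - 4497318 = -4497218$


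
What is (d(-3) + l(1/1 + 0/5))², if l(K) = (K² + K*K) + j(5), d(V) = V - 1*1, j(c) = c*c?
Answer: 529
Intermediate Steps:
j(c) = c²
d(V) = -1 + V (d(V) = V - 1 = -1 + V)
l(K) = 25 + 2*K² (l(K) = (K² + K*K) + 5² = (K² + K²) + 25 = 2*K² + 25 = 25 + 2*K²)
(d(-3) + l(1/1 + 0/5))² = ((-1 - 3) + (25 + 2*(1/1 + 0/5)²))² = (-4 + (25 + 2*(1*1 + 0*(⅕))²))² = (-4 + (25 + 2*(1 + 0)²))² = (-4 + (25 + 2*1²))² = (-4 + (25 + 2*1))² = (-4 + (25 + 2))² = (-4 + 27)² = 23² = 529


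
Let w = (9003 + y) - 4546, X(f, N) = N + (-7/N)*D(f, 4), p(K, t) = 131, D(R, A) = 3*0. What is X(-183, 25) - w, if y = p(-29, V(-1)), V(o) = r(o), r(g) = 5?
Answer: -4563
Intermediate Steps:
D(R, A) = 0
V(o) = 5
X(f, N) = N (X(f, N) = N - 7/N*0 = N + 0 = N)
y = 131
w = 4588 (w = (9003 + 131) - 4546 = 9134 - 4546 = 4588)
X(-183, 25) - w = 25 - 1*4588 = 25 - 4588 = -4563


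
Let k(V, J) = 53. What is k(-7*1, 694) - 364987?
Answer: -364934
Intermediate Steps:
k(-7*1, 694) - 364987 = 53 - 364987 = -364934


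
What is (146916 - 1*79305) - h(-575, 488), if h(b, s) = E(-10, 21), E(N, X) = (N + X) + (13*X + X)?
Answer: 67306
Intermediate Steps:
E(N, X) = N + 15*X (E(N, X) = (N + X) + 14*X = N + 15*X)
h(b, s) = 305 (h(b, s) = -10 + 15*21 = -10 + 315 = 305)
(146916 - 1*79305) - h(-575, 488) = (146916 - 1*79305) - 1*305 = (146916 - 79305) - 305 = 67611 - 305 = 67306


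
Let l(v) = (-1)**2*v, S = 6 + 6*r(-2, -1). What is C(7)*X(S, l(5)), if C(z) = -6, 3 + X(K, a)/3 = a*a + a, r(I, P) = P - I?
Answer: -486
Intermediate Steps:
S = 12 (S = 6 + 6*(-1 - 1*(-2)) = 6 + 6*(-1 + 2) = 6 + 6*1 = 6 + 6 = 12)
l(v) = v (l(v) = 1*v = v)
X(K, a) = -9 + 3*a + 3*a**2 (X(K, a) = -9 + 3*(a*a + a) = -9 + 3*(a**2 + a) = -9 + 3*(a + a**2) = -9 + (3*a + 3*a**2) = -9 + 3*a + 3*a**2)
C(7)*X(S, l(5)) = -6*(-9 + 3*5 + 3*5**2) = -6*(-9 + 15 + 3*25) = -6*(-9 + 15 + 75) = -6*81 = -486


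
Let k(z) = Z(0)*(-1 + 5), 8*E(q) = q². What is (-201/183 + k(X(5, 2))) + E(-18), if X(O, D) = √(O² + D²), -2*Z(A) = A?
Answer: 4807/122 ≈ 39.402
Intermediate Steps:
Z(A) = -A/2
E(q) = q²/8
X(O, D) = √(D² + O²)
k(z) = 0 (k(z) = (-½*0)*(-1 + 5) = 0*4 = 0)
(-201/183 + k(X(5, 2))) + E(-18) = (-201/183 + 0) + (⅛)*(-18)² = (-201*1/183 + 0) + (⅛)*324 = (-67/61 + 0) + 81/2 = -67/61 + 81/2 = 4807/122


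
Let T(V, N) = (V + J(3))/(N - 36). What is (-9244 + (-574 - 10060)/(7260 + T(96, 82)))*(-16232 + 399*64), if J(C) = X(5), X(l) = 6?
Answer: -14367973174384/167031 ≈ -8.6020e+7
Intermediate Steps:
J(C) = 6
T(V, N) = (6 + V)/(-36 + N) (T(V, N) = (V + 6)/(N - 36) = (6 + V)/(-36 + N))
(-9244 + (-574 - 10060)/(7260 + T(96, 82)))*(-16232 + 399*64) = (-9244 + (-574 - 10060)/(7260 + (6 + 96)/(-36 + 82)))*(-16232 + 399*64) = (-9244 - 10634/(7260 + 102/46))*(-16232 + 25536) = (-9244 - 10634/(7260 + (1/46)*102))*9304 = (-9244 - 10634/(7260 + 51/23))*9304 = (-9244 - 10634/167031/23)*9304 = (-9244 - 10634*23/167031)*9304 = (-9244 - 244582/167031)*9304 = -1544279146/167031*9304 = -14367973174384/167031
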